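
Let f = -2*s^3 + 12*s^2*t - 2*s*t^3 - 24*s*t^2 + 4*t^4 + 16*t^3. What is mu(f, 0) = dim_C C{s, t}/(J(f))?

The Hessian of f at 0 is [[0, 0], [0, 0]] with rank 0, so corank 2. A Groebner basis of the Jacobian ideal J(f) in C{s,t} is {s^3 - 6*s^2*t - 48*s^2 + 192*s*t - 192*t^2, 6*s^2 + s*t^2 - 24*s*t + 24*t^2, 3*s^2 - 12*s*t + t^3 + 12*t^2}; counting standard monomials gives mu = 7. Corank 2; j^3 = -2*(s - 2*t)^3 is a perfect cube, so E-series; the 4-jet and mu = 7 give E_7.

7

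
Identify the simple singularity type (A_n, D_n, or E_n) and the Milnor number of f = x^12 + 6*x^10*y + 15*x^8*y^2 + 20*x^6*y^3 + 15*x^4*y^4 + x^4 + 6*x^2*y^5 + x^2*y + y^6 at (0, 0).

Type D7, Milnor number mu = 7.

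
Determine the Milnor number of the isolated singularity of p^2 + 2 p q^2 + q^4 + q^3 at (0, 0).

The Hessian of f at 0 has rank 1. Corank 1: A-series; mu = 2 gives A_2.

2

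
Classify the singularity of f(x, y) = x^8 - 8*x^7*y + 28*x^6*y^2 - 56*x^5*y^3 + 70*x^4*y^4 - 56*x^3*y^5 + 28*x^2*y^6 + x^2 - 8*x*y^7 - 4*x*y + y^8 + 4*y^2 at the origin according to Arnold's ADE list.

A_7

The Hessian of f at 0 has rank 1. Corank 1: A-series; mu = 7 gives A_7.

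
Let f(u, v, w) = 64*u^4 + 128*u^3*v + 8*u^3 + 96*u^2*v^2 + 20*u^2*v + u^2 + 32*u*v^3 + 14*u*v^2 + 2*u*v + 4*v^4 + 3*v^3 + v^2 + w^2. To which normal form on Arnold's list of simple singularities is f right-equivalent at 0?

A_{2}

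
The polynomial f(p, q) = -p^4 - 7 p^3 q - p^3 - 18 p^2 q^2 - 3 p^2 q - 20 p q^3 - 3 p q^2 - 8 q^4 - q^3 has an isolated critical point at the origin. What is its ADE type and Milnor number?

The Hessian of f at 0 is [[0, 0], [0, 0]] with rank 0, so corank 2. A Groebner basis of the Jacobian ideal J(f) in C{p,q} is {3*p^2 + 6*p*q + q^4 + q^3 + 3*q^2, p^3 + 9*p^2 + 18*p*q + 4*q^3 + 9*q^2, p^2*q - 5*p^2 - 10*p*q - 8*q^3/3 - 5*q^2, 2*p^2 + p*q^2 + 4*p*q + 5*q^3/3 + 2*q^2}; counting standard monomials gives mu = 7. Corank 2; j^3 = -(p + q)^3 is a perfect cube, so E-series; the 4-jet and mu = 7 give E_7.

Type E_{7}, Milnor number mu = 7.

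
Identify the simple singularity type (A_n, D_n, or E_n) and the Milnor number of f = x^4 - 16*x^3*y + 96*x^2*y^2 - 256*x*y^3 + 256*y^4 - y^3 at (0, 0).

The Hessian of f at 0 is [[0, 0], [0, 0]] with rank 0, so corank 2. A Groebner basis of the Jacobian ideal J(f) in C{x,y} is {x^3 - 12*x^2*y, y^2}; counting standard monomials gives mu = 6. Corank 2; j^3 = -y^3 is a perfect cube, so E-series; the 4-jet and mu = 6 give E_6.

Type E_{6}, Milnor number mu = 6.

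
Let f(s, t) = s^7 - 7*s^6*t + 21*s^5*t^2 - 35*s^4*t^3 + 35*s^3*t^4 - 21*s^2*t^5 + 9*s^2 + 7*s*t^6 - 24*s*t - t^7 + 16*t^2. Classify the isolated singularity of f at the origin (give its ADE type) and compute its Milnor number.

The Hessian of f at 0 has rank 1. Corank 1: A-series; mu = 6 gives A_6.

Type A_6, Milnor number mu = 6.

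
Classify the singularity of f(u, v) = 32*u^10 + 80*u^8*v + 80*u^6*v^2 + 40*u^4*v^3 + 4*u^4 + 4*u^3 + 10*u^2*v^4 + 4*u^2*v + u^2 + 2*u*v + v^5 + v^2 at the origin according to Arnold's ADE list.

A_{4}

The Hessian of f at 0 has rank 1. Corank 1: A-series; mu = 4 gives A_4.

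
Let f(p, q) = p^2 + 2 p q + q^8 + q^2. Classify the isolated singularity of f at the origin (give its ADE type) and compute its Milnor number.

Type A_7, Milnor number mu = 7.

The Hessian of f at 0 has rank 1. Corank 1: A-series; mu = 7 gives A_7.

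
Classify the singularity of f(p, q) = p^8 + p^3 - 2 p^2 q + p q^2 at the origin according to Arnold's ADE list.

D_{9}

The Hessian of f at 0 has rank 0. Corank 2; j^3 = p*(p - q)^2 has shape L^2 M (L != M), so D-series; mu = 9 gives D_9.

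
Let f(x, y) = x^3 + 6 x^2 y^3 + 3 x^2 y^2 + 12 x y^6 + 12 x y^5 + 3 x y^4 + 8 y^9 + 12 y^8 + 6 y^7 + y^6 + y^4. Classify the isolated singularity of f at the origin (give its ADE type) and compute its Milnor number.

Type E_6, Milnor number mu = 6.

The Hessian of f at 0 has rank 0. Corank 2; j^3 = x^3 is a perfect cube, so E-series; the 4-jet and mu = 6 give E_6.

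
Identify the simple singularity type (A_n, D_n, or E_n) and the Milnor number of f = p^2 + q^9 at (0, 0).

Type A_8, Milnor number mu = 8.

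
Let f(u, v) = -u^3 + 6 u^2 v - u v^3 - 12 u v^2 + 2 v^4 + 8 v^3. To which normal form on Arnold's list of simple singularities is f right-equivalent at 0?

E_{7}

The Hessian of f at 0 is [[0, 0], [0, 0]] with rank 0, so corank 2. A Groebner basis of the Jacobian ideal J(f) in C{u,v} is {u^3 - 6*u^2*v - 48*u^2 + 192*u*v - 192*v^2, 6*u^2 + u*v^2 - 24*u*v + 24*v^2, 3*u^2 - 12*u*v + v^3 + 12*v^2}; counting standard monomials gives mu = 7. Corank 2; j^3 = -(u - 2*v)^3 is a perfect cube, so E-series; the 4-jet and mu = 7 give E_7.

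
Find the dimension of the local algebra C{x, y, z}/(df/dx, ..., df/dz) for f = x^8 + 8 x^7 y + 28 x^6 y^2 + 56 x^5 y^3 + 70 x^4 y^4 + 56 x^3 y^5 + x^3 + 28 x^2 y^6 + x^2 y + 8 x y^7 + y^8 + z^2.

The Hessian of f at 0 has rank 1. Corank 2; j^3 = x^2*(x + y) has shape L^2 M (L != M), so D-series; mu = 9 gives D_9.

9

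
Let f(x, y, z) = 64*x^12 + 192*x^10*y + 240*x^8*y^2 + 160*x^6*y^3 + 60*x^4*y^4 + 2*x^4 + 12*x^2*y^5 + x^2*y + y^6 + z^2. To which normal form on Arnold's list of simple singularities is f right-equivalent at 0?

D_{7}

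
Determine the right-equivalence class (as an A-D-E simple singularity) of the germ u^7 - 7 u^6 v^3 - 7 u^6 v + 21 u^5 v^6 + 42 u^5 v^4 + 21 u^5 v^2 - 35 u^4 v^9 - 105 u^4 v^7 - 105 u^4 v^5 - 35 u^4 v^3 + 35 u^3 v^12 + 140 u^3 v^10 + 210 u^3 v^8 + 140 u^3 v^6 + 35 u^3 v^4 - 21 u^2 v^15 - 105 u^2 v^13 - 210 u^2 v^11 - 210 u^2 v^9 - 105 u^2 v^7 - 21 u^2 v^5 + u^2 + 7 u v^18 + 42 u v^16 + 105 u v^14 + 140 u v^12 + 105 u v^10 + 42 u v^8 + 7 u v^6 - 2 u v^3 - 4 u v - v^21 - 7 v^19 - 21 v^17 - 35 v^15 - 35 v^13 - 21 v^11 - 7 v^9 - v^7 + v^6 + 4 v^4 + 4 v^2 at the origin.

A_{6}

The Hessian of f at 0 is [[2, -4], [-4, 8]] with rank 1, so corank 1. A Groebner basis of the Jacobian ideal J(f) in C{u,v} is {-u + v^3 + 2*v, u^2 - 4*u*v + 4*v^2}; counting standard monomials gives mu = 6. Corank 1: A-series; mu = 6 gives A_6.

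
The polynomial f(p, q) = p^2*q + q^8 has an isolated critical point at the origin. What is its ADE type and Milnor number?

The Hessian of f at 0 has rank 0. Corank 2; j^3 = p^2*q has shape L^2 M (L != M), so D-series; mu = 9 gives D_9.

Type D_{9}, Milnor number mu = 9.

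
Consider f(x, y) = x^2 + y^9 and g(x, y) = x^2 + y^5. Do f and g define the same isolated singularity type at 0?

No.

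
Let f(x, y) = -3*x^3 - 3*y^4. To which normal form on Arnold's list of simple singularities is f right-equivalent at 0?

The Hessian of f at 0 has rank 0. Corank 2; j^3 = -3*x^3 is a perfect cube, so E-series; the 4-jet and mu = 6 give E_6.

E6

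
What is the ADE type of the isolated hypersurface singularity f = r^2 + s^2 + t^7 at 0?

The Hessian of f at 0 has rank 2. Corank 1: A-series; mu = 6 gives A_6.

A_{6}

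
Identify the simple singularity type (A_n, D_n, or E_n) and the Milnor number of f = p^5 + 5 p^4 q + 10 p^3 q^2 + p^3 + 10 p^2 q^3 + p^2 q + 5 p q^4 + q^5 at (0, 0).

Type D6, Milnor number mu = 6.

The Hessian of f at 0 has rank 0. Corank 2; j^3 = p^2*(p + q) has shape L^2 M (L != M), so D-series; mu = 6 gives D_6.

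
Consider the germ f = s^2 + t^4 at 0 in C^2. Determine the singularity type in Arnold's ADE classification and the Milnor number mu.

Type A3, Milnor number mu = 3.

The Hessian of f at 0 is [[2, 0], [0, 0]] with rank 1, so corank 1. A Groebner basis of the Jacobian ideal J(f) in C{s,t} is {t^3, s}; counting standard monomials gives mu = 3. Corank 1: A-series; mu = 3 gives A_3.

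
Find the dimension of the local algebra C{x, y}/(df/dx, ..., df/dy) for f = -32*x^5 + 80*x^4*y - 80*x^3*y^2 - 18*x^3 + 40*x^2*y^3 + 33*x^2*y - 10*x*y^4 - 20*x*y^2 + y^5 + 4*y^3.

6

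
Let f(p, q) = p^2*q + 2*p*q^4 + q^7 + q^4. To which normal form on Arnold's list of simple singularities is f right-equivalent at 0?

D_{5}

The Hessian of f at 0 is [[0, 0], [0, 0]] with rank 0, so corank 2. A Groebner basis of the Jacobian ideal J(f) in C{p,q} is {p^3, p^2/4 + q^3, p*q}; counting standard monomials gives mu = 5. Corank 2; j^3 = p^2*q has shape L^2 M (L != M), so D-series; mu = 5 gives D_5.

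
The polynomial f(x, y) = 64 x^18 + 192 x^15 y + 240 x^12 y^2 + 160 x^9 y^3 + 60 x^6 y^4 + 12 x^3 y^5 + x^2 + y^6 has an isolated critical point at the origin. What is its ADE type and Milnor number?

Type A_5, Milnor number mu = 5.

The Hessian of f at 0 has rank 1. Corank 1: A-series; mu = 5 gives A_5.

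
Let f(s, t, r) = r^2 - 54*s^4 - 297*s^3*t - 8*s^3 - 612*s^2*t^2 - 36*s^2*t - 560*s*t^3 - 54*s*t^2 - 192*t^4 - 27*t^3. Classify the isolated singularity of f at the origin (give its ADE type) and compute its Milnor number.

Type E_{7}, Milnor number mu = 7.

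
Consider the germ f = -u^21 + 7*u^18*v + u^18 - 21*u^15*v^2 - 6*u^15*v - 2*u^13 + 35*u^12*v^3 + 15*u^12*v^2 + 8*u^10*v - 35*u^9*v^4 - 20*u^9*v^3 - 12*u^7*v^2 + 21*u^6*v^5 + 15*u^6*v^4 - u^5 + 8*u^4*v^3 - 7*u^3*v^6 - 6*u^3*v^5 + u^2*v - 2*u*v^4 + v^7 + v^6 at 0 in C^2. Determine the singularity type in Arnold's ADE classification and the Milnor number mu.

Type D_7, Milnor number mu = 7.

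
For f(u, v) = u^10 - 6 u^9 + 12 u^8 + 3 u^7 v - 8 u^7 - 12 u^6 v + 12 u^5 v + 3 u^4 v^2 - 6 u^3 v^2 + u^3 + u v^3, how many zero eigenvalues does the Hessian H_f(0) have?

Hessian at 0 has rank 0.

2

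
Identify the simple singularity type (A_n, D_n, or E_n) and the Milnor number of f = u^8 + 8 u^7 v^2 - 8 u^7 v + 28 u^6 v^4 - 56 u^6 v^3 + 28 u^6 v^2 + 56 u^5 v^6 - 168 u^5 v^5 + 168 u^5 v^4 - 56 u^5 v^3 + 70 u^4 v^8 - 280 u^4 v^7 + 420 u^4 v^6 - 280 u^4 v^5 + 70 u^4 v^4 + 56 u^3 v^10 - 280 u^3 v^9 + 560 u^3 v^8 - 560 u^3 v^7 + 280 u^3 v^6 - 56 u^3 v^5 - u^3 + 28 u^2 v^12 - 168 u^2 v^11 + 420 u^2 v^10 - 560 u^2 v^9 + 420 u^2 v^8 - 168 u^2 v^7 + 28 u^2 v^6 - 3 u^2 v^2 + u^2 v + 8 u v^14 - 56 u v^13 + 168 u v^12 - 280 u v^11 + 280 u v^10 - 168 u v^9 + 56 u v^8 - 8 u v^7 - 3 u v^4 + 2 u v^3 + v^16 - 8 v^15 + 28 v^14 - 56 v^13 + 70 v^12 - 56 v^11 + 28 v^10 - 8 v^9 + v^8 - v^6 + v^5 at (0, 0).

The Hessian of f at 0 is [[0, 0], [0, 0]] with rank 0, so corank 2. A Groebner basis of the Jacobian ideal J(f) in C{u,v} is {u^4, u^3*v - u*v/8 - v^3/8, -u^2 + u*v + v^4 + v^3, u^2 + u*v^2 - u*v - v^3}; counting standard monomials gives mu = 9. Corank 2; j^3 = -u^2*(u - v) has shape L^2 M (L != M), so D-series; mu = 9 gives D_9.

Type D9, Milnor number mu = 9.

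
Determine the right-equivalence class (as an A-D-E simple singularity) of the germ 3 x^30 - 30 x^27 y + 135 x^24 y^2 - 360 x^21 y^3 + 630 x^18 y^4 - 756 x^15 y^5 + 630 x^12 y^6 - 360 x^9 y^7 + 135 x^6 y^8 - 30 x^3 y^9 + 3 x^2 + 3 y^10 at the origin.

A_{9}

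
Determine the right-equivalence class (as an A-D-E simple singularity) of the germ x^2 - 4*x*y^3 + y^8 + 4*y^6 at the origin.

The Hessian of f at 0 is [[2, 0], [0, 0]] with rank 1, so corank 1. A Groebner basis of the Jacobian ideal J(f) in C{x,y} is {x^3, x^2*y, -x/2 + y^3}; counting standard monomials gives mu = 7. Corank 1: A-series; mu = 7 gives A_7.

A_7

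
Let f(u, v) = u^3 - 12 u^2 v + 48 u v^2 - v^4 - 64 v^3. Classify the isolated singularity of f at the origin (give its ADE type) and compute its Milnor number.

Type E_6, Milnor number mu = 6.

The Hessian of f at 0 is [[0, 0], [0, 0]] with rank 0, so corank 2. A Groebner basis of the Jacobian ideal J(f) in C{u,v} is {v^3, u^2 - 8*u*v + 16*v^2}; counting standard monomials gives mu = 6. Corank 2; j^3 = (u - 4*v)^3 is a perfect cube, so E-series; the 4-jet and mu = 6 give E_6.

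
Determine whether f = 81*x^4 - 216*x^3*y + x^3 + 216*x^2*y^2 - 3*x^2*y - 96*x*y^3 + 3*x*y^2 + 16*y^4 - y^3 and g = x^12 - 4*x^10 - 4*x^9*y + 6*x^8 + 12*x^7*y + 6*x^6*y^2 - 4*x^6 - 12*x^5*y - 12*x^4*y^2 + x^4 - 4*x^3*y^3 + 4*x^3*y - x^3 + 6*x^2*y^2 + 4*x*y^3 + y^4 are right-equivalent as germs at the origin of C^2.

Yes.

The Hessian of f at 0 has rank 0. Corank 2; j^3 = (x - y)^3 is a perfect cube, so E-series; the 4-jet and mu = 6 give E_6. The Hessian of g at 0 has rank 0. Corank 2; j^3 = -x^3 is a perfect cube, so E-series; the 4-jet and mu = 6 give E_6. Both have type E_6, hence right-equivalent.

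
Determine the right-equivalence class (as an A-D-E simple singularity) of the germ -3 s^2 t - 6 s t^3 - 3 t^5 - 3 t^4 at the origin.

D_{5}

The Hessian of f at 0 is [[0, 0], [0, 0]] with rank 0, so corank 2. A Groebner basis of the Jacobian ideal J(f) in C{s,t} is {s*t^2, s*t + t^3, s^2 - 4*s*t}; counting standard monomials gives mu = 5. Corank 2; j^3 = -3*s^2*t has shape L^2 M (L != M), so D-series; mu = 5 gives D_5.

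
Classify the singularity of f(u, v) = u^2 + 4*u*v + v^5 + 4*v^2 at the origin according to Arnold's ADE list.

A4

The Hessian of f at 0 has rank 1. Corank 1: A-series; mu = 4 gives A_4.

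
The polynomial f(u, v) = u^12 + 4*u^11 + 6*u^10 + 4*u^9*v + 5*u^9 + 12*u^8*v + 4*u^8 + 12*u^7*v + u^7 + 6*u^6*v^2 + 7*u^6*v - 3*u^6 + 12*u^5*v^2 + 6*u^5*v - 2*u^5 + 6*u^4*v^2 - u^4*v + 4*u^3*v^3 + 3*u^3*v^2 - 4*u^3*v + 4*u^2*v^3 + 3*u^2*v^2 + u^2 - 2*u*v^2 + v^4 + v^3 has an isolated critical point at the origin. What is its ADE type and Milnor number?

The Hessian of f at 0 is [[2, 0], [0, 0]] with rank 1, so corank 1. A Groebner basis of the Jacobian ideal J(f) in C{u,v} is {v^2, u}; counting standard monomials gives mu = 2. Corank 1: A-series; mu = 2 gives A_2.

Type A_{2}, Milnor number mu = 2.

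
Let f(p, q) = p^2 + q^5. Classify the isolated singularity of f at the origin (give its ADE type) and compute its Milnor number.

Type A_{4}, Milnor number mu = 4.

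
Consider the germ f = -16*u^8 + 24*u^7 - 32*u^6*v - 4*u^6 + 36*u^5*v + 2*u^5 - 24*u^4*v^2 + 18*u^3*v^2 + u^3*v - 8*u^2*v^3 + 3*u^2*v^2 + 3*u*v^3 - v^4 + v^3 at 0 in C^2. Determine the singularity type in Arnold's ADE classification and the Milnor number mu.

The Hessian of f at 0 is [[0, 0], [0, 0]] with rank 0, so corank 2. A Groebner basis of the Jacobian ideal J(f) in C{u,v} is {u^3 + 57*u*v^2 + 3*v^2, u^2*v - 8*u*v^2, v^3}; counting standard monomials gives mu = 7. Corank 2; j^3 = v^3 is a perfect cube, so E-series; the 4-jet and mu = 7 give E_7.

Type E7, Milnor number mu = 7.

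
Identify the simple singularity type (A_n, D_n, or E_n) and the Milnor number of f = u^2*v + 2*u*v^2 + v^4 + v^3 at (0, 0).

Type D_5, Milnor number mu = 5.

The Hessian of f at 0 is [[0, 0], [0, 0]] with rank 0, so corank 2. A Groebner basis of the Jacobian ideal J(f) in C{u,v} is {u^3 - u^2/4 + v^2/4, u^2/4 + v^3 - v^2/4, u*v + v^2}; counting standard monomials gives mu = 5. Corank 2; j^3 = v*(u + v)^2 has shape L^2 M (L != M), so D-series; mu = 5 gives D_5.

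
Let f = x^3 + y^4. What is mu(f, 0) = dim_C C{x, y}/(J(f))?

6

The Hessian of f at 0 is [[0, 0], [0, 0]] with rank 0, so corank 2. A Groebner basis of the Jacobian ideal J(f) in C{x,y} is {y^3, x^2}; counting standard monomials gives mu = 6. Corank 2; j^3 = x^3 is a perfect cube, so E-series; the 4-jet and mu = 6 give E_6.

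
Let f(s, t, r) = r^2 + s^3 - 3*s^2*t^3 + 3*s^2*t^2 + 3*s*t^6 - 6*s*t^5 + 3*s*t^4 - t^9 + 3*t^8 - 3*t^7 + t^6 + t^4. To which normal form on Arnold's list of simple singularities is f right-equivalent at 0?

E_{6}

The Hessian of f at 0 has rank 1. Corank 2; j^3 = s^3 is a perfect cube, so E-series; the 4-jet and mu = 6 give E_6.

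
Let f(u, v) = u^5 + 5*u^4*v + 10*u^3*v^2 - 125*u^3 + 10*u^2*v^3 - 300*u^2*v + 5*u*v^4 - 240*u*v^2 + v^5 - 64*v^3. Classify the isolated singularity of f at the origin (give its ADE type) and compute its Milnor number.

The Hessian of f at 0 is [[0, 0], [0, 0]] with rank 0, so corank 2. A Groebner basis of the Jacobian ideal J(f) in C{u,v} is {v^5, u*v^3 + 17*v^4/20, u^2 + 8*u*v/5 + 16*v^2/25}; counting standard monomials gives mu = 8. Corank 2; j^3 = -(5*u + 4*v)^3 is a perfect cube, so E-series; the 5-jet and mu = 8 give E_8.

Type E_8, Milnor number mu = 8.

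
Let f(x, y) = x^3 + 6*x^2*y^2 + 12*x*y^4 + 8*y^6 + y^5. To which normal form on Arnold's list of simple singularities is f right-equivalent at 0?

The Hessian of f at 0 has rank 0. Corank 2; j^3 = x^3 is a perfect cube, so E-series; the 5-jet and mu = 8 give E_8.

E8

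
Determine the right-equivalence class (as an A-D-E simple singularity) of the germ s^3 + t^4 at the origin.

E6

The Hessian of f at 0 has rank 0. Corank 2; j^3 = s^3 is a perfect cube, so E-series; the 4-jet and mu = 6 give E_6.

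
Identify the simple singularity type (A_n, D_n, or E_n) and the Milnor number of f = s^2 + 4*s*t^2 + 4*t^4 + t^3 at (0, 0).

Type A2, Milnor number mu = 2.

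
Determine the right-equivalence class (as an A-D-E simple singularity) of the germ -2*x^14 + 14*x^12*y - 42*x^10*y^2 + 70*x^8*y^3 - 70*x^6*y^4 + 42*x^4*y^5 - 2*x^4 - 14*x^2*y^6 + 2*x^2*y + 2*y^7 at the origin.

The Hessian of f at 0 is [[0, 0], [0, 0]] with rank 0, so corank 2. A Groebner basis of the Jacobian ideal J(f) in C{x,y} is {x^2/7 + y^6, x^3, x*y}; counting standard monomials gives mu = 8. Corank 2; j^3 = 2*x^2*y has shape L^2 M (L != M), so D-series; mu = 8 gives D_8.

D_{8}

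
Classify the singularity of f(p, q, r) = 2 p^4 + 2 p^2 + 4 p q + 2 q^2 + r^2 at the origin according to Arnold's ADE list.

A3

The Hessian of f at 0 is [[4, 4, 0], [4, 4, 0], [0, 0, 2]] with rank 2, so corank 1. A Groebner basis of the Jacobian ideal J(f) in C{p,q,r} is {q^3, p + q, r}; counting standard monomials gives mu = 3. Corank 1: A-series; mu = 3 gives A_3.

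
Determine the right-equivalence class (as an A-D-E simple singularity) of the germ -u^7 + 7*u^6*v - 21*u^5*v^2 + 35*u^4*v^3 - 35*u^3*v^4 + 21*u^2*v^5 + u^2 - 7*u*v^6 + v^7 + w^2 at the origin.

A_6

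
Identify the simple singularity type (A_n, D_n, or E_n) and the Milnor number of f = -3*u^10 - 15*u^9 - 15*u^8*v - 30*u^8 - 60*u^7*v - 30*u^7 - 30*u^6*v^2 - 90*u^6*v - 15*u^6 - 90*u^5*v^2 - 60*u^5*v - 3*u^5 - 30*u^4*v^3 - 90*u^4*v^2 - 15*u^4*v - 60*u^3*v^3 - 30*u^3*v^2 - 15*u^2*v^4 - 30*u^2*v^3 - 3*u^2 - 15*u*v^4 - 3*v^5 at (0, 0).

Type A_4, Milnor number mu = 4.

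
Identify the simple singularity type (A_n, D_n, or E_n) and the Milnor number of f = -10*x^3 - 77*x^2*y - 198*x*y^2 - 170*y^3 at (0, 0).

Type D4, Milnor number mu = 4.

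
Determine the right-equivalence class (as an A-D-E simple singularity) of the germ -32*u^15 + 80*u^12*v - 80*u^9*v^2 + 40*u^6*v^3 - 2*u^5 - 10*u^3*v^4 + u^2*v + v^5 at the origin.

D_{6}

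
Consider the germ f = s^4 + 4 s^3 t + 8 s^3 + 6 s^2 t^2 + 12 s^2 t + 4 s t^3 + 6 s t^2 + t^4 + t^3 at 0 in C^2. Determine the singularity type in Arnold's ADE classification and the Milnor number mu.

The Hessian of f at 0 has rank 0. Corank 2; j^3 = (2*s + t)^3 is a perfect cube, so E-series; the 4-jet and mu = 6 give E_6.

Type E6, Milnor number mu = 6.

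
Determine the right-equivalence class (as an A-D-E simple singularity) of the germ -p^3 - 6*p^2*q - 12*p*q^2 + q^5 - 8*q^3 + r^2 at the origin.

E8

The Hessian of f at 0 has rank 1. Corank 2; j^3 = -(p + 2*q)^3 is a perfect cube, so E-series; the 5-jet and mu = 8 give E_8.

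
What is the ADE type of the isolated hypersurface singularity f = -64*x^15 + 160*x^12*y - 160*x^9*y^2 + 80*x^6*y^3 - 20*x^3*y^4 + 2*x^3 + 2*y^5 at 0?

E_8

The Hessian of f at 0 has rank 0. Corank 2; j^3 = 2*x^3 is a perfect cube, so E-series; the 5-jet and mu = 8 give E_8.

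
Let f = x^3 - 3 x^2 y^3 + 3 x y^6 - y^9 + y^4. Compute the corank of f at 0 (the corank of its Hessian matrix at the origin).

Hessian at 0 has rank 0.

2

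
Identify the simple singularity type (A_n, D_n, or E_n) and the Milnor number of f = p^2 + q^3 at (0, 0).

Type A2, Milnor number mu = 2.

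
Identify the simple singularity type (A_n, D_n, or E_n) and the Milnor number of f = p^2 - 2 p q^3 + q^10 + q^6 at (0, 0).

The Hessian of f at 0 has rank 1. Corank 1: A-series; mu = 9 gives A_9.

Type A9, Milnor number mu = 9.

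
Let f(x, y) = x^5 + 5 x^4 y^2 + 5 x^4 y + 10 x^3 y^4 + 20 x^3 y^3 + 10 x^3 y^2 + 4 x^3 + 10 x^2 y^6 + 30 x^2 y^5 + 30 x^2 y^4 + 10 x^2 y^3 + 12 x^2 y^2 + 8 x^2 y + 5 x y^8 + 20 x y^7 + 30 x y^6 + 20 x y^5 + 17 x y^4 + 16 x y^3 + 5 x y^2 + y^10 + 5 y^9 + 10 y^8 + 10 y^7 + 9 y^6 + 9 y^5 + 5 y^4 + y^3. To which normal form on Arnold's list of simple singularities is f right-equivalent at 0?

D6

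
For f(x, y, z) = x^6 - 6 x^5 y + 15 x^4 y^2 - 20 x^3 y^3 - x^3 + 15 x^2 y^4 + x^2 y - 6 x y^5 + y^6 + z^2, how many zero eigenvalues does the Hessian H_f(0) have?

2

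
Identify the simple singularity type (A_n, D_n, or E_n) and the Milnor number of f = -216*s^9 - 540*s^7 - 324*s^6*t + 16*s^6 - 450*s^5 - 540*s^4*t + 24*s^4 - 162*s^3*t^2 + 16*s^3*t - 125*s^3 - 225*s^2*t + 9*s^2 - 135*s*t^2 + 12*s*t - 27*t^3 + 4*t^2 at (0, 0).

Type A2, Milnor number mu = 2.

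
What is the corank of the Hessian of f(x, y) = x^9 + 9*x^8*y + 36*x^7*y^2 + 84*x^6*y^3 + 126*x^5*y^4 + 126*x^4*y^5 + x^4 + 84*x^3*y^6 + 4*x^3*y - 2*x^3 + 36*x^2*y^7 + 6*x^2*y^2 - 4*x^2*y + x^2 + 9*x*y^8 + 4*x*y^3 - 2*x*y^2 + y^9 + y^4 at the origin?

1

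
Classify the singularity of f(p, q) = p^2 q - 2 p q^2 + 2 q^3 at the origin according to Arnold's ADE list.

D4

The Hessian of f at 0 has rank 0. Corank 2; j^3 = q*(p^2 - 2*p*q + 2*q^2) splits into three distinct lines over C (the quadratic factor has nonzero discriminant), so D_4.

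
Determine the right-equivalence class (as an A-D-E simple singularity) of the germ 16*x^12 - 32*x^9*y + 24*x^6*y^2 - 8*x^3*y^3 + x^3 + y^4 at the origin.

The Hessian of f at 0 is [[0, 0], [0, 0]] with rank 0, so corank 2. A Groebner basis of the Jacobian ideal J(f) in C{x,y} is {y^3, x^2}; counting standard monomials gives mu = 6. Corank 2; j^3 = x^3 is a perfect cube, so E-series; the 4-jet and mu = 6 give E_6.

E6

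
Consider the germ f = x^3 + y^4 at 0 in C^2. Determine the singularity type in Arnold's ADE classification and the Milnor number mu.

The Hessian of f at 0 has rank 0. Corank 2; j^3 = x^3 is a perfect cube, so E-series; the 4-jet and mu = 6 give E_6.

Type E6, Milnor number mu = 6.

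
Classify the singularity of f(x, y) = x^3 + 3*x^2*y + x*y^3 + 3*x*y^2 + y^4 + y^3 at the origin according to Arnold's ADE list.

E_7

The Hessian of f at 0 is [[0, 0], [0, 0]] with rank 0, so corank 2. A Groebner basis of the Jacobian ideal J(f) in C{x,y} is {x^3 + 3*x^2*y + 6*x^2 + 12*x*y + 6*y^2, -3*x^2 + x*y^2 - 6*x*y - 3*y^2, 3*x^2 + 6*x*y + y^3 + 3*y^2}; counting standard monomials gives mu = 7. Corank 2; j^3 = (x + y)^3 is a perfect cube, so E-series; the 4-jet and mu = 7 give E_7.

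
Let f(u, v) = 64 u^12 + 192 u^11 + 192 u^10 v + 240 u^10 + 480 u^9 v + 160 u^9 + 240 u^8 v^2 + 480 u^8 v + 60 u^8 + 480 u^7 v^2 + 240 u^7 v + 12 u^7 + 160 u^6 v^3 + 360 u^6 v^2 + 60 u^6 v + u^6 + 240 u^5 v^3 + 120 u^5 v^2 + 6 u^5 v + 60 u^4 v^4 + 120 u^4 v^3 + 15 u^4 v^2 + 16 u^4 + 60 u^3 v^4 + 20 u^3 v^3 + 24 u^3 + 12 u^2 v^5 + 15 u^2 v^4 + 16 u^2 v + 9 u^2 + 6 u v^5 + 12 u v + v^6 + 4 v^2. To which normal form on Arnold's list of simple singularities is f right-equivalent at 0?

A_5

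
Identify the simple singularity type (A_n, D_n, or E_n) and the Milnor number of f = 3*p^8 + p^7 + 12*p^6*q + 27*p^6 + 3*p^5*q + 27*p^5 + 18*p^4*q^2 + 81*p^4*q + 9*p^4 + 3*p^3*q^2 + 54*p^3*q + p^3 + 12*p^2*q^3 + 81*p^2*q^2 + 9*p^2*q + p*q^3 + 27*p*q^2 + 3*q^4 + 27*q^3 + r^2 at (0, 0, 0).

The Hessian of f at 0 is [[0, 0, 0], [0, 0, 0], [0, 0, 2]] with rank 1, so corank 2. A Groebner basis of the Jacobian ideal J(f) in C{p,q,r} is {-p^2/708 - p*q/118 + q^4 - q^3/2124 - 3*q^2/236, p^3 + 121*p^2/118 + 363*p*q/59 + 9679*q^3/354 + 1089*q^2/118, p^2*q - 485*p^2/2124 - 485*p*q/354 - 57833*q^3/6372 - 485*q^2/236, 9*p^2/236 + p*q^2 + 27*p*q/118 + 711*q^3/236 + 81*q^2/236, r}; counting standard monomials gives mu = 7. Corank 2; j^3 = (p + 3*q)^3 is a perfect cube, so E-series; the 4-jet and mu = 7 give E_7.

Type E_7, Milnor number mu = 7.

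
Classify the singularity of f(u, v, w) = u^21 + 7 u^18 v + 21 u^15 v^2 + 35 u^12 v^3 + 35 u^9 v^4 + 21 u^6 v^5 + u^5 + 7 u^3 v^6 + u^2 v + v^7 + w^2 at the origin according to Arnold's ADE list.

D8

The Hessian of f at 0 has rank 1. Corank 2; j^3 = u^2*v has shape L^2 M (L != M), so D-series; mu = 8 gives D_8.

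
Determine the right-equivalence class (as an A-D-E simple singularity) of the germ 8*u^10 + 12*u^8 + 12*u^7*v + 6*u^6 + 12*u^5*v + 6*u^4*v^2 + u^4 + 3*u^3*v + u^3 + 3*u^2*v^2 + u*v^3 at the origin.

E_7

The Hessian of f at 0 has rank 0. Corank 2; j^3 = u^3 is a perfect cube, so E-series; the 4-jet and mu = 7 give E_7.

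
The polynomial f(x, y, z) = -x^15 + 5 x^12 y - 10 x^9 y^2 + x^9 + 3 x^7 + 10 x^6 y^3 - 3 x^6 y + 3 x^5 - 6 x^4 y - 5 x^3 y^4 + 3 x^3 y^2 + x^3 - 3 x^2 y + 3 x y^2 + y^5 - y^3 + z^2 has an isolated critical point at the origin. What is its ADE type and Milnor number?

The Hessian of f at 0 has rank 1. Corank 2; j^3 = (x - y)^3 is a perfect cube, so E-series; the 5-jet and mu = 8 give E_8.

Type E8, Milnor number mu = 8.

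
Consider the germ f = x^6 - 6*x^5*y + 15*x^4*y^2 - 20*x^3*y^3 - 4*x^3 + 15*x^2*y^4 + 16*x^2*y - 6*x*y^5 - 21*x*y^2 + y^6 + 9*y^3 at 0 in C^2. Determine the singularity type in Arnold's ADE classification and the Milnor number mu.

Type D_7, Milnor number mu = 7.

The Hessian of f at 0 has rank 0. Corank 2; j^3 = -(x - y)*(2*x - 3*y)^2 has shape L^2 M (L != M), so D-series; mu = 7 gives D_7.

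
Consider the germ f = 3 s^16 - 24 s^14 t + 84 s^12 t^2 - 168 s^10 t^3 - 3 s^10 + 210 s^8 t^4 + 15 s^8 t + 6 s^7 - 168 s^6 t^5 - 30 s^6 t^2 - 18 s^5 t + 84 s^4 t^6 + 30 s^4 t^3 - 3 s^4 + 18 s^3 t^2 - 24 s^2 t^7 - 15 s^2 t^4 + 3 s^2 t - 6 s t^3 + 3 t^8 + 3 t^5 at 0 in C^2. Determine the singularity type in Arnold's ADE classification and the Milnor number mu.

Type D9, Milnor number mu = 9.

The Hessian of f at 0 has rank 0. Corank 2; j^3 = 3*s^2*t has shape L^2 M (L != M), so D-series; mu = 9 gives D_9.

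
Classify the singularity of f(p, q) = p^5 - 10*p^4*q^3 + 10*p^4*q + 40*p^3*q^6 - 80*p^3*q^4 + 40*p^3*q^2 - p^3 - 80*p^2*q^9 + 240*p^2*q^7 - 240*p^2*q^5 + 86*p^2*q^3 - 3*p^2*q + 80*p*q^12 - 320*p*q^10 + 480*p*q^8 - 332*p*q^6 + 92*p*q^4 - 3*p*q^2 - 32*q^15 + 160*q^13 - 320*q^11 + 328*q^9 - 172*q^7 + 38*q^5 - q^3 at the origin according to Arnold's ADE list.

E8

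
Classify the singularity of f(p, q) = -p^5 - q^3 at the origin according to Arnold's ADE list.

E_8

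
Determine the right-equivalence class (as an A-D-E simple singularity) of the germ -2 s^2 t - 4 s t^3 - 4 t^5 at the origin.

D_{6}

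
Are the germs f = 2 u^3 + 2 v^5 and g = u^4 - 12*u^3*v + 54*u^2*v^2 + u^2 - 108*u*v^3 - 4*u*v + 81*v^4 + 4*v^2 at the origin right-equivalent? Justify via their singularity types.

The Hessian of f at 0 has rank 0. Corank 2; j^3 = 2*u^3 is a perfect cube, so E-series; the 5-jet and mu = 8 give E_8. The Hessian of g at 0 has rank 1. Corank 1: A-series; mu = 3 gives A_3. f is E_8 but g is A_3, hence not right-equivalent.

No.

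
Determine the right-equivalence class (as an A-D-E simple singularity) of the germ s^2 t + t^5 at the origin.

The Hessian of f at 0 has rank 0. Corank 2; j^3 = s^2*t has shape L^2 M (L != M), so D-series; mu = 6 gives D_6.

D_{6}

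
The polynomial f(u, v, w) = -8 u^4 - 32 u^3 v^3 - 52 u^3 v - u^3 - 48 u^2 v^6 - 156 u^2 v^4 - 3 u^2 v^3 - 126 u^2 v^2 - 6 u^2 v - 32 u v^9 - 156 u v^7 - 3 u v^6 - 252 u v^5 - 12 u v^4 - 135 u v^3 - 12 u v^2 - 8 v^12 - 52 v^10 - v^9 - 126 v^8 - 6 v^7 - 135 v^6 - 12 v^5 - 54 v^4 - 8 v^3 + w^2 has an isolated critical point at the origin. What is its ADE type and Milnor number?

Type E_7, Milnor number mu = 7.

The Hessian of f at 0 is [[0, 0, 0], [0, 0, 0], [0, 0, 2]] with rank 1, so corank 2. A Groebner basis of the Jacobian ideal J(f) in C{u,v,w} is {3*u^2/4 + 3*u*v + v^4 - v^3/4 + 3*v^2, u^3 + 21*u^2/2 + 42*u*v + 9*v^3/2 + 42*v^2, u^2*v - 15*u^2/4 - 15*u*v - 11*v^3/4 - 15*v^2, u^2 + u*v^2 + 4*u*v + 5*v^3/3 + 4*v^2, w}; counting standard monomials gives mu = 7. Corank 2; j^3 = -(u + 2*v)^3 is a perfect cube, so E-series; the 4-jet and mu = 7 give E_7.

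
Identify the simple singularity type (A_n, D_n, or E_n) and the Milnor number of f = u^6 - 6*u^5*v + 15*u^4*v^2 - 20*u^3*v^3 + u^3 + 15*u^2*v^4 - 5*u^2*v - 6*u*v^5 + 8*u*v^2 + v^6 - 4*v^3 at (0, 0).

The Hessian of f at 0 has rank 0. Corank 2; j^3 = (u - 2*v)^2*(u - v) has shape L^2 M (L != M), so D-series; mu = 7 gives D_7.

Type D7, Milnor number mu = 7.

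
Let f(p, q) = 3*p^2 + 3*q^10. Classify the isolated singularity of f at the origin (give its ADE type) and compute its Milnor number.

The Hessian of f at 0 has rank 1. Corank 1: A-series; mu = 9 gives A_9.

Type A9, Milnor number mu = 9.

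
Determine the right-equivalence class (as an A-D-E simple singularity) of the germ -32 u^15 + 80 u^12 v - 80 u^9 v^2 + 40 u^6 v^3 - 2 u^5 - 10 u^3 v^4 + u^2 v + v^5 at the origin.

The Hessian of f at 0 has rank 0. Corank 2; j^3 = u^2*v has shape L^2 M (L != M), so D-series; mu = 6 gives D_6.

D_{6}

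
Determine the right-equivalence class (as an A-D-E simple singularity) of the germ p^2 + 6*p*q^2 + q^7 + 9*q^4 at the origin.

The Hessian of f at 0 is [[2, 0], [0, 0]] with rank 1, so corank 1. A Groebner basis of the Jacobian ideal J(f) in C{p,q} is {p^3, p/3 + q^2}; counting standard monomials gives mu = 6. Corank 1: A-series; mu = 6 gives A_6.

A6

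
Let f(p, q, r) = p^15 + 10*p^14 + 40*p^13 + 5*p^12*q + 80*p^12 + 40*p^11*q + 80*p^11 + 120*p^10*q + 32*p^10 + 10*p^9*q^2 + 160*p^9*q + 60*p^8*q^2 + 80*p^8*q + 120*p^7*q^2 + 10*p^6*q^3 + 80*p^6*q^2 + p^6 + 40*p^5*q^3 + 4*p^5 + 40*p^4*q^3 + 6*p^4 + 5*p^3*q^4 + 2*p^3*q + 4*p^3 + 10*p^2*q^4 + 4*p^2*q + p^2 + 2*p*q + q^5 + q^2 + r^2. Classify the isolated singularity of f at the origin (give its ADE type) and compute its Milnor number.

The Hessian of f at 0 has rank 2. Corank 1: A-series; mu = 4 gives A_4.

Type A4, Milnor number mu = 4.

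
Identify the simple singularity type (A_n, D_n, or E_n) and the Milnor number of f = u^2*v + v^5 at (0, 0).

Type D_6, Milnor number mu = 6.

The Hessian of f at 0 has rank 0. Corank 2; j^3 = u^2*v has shape L^2 M (L != M), so D-series; mu = 6 gives D_6.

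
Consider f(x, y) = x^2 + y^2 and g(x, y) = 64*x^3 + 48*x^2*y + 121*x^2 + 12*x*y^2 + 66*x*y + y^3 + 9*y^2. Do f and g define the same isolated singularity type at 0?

No.

The Hessian of f at 0 is [[2, 0], [0, 2]] with rank 2, so corank 0. A Groebner basis of the Jacobian ideal J(f) in C{x,y} is {x, y}; counting standard monomials gives mu = 1. Corank 0: nondegenerate Morse point, so A_1. The Hessian of g at 0 is [[242, 66], [66, 18]] with rank 1, so corank 1. A Groebner basis of the Jacobian ideal J(g) in C{x,y} is {y^2, x + 3*y/11}; counting standard monomials gives mu = 2. Corank 1: A-series; mu = 2 gives A_2. f is A_1 but g is A_2, hence not right-equivalent.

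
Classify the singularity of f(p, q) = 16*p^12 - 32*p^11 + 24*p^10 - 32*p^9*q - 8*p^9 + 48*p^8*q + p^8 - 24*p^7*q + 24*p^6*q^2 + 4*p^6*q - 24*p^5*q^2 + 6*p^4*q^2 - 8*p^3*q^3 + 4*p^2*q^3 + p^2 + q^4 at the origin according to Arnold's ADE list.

The Hessian of f at 0 has rank 1. Corank 1: A-series; mu = 3 gives A_3.

A_{3}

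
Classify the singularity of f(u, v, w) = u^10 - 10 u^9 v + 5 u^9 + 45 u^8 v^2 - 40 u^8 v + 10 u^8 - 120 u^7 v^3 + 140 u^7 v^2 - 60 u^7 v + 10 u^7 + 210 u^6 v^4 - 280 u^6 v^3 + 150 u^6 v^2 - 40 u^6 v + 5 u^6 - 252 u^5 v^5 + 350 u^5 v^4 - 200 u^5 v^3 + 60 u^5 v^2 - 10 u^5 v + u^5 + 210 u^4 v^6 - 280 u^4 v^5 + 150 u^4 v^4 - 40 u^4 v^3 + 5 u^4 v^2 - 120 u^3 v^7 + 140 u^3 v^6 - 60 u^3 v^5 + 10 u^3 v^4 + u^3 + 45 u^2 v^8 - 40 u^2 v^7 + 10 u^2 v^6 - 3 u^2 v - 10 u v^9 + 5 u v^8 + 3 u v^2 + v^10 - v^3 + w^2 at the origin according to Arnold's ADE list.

The Hessian of f at 0 is [[0, 0, 0], [0, 0, 0], [0, 0, 2]] with rank 1, so corank 2. A Groebner basis of the Jacobian ideal J(f) in C{u,v,w} is {v^5, u*v^3 - 3*v^4/4, u^2 - 2*u*v + v^2, w}; counting standard monomials gives mu = 8. Corank 2; j^3 = (u - v)^3 is a perfect cube, so E-series; the 5-jet and mu = 8 give E_8.

E8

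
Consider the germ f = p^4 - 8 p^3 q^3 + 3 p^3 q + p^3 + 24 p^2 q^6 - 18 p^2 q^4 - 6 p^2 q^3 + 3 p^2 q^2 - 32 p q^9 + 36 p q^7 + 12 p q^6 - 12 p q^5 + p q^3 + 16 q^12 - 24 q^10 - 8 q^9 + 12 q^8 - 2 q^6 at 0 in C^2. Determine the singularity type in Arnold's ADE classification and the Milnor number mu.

Type E7, Milnor number mu = 7.

The Hessian of f at 0 is [[0, 0], [0, 0]] with rank 0, so corank 2. A Groebner basis of the Jacobian ideal J(f) in C{p,q} is {3*p^2 + q^4 + q^3, p^3, p^2*q - p^2 - q^3/3, 2*p^2 + p*q^2 + 2*q^3/3}; counting standard monomials gives mu = 7. Corank 2; j^3 = p^3 is a perfect cube, so E-series; the 4-jet and mu = 7 give E_7.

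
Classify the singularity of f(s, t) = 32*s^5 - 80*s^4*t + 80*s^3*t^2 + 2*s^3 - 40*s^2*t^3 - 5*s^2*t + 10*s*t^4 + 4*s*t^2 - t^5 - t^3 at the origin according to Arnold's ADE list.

The Hessian of f at 0 has rank 0. Corank 2; j^3 = (s - t)^2*(2*s - t) has shape L^2 M (L != M), so D-series; mu = 6 gives D_6.

D_6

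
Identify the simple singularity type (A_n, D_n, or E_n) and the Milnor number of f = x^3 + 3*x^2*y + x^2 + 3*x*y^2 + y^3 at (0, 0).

Type A_{2}, Milnor number mu = 2.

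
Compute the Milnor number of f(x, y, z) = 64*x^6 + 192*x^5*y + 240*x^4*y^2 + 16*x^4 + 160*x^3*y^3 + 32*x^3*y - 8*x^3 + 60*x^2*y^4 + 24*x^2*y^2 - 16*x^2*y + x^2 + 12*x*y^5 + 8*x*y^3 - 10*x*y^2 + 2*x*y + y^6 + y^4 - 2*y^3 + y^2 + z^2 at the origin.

5

The Hessian of f at 0 is [[2, 2, 0], [2, 2, 0], [0, 0, 2]] with rank 2, so corank 1. A Groebner basis of the Jacobian ideal J(f) in C{x,y,z} is {x*y^2 + 4*x*y + 3*x/4 + 13*y^2/4 + 3*y/4, -5*x*y - x + y^3 - 4*y^2 - y, x^2 + x*y - x/4 + y^2/4 - y/4, z}; counting standard monomials gives mu = 5. Corank 1: A-series; mu = 5 gives A_5.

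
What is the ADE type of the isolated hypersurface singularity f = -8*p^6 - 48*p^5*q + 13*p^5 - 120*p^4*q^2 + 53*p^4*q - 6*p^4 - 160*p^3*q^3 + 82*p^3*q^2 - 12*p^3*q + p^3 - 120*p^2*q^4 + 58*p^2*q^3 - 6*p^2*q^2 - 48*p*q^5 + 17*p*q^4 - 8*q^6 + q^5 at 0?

E_{8}

The Hessian of f at 0 is [[0, 0], [0, 0]] with rank 0, so corank 2. A Groebner basis of the Jacobian ideal J(f) in C{p,q} is {-p^2/32 + p*q^3 + p*q^2/8, p^2/8 - p*q^2/2 + q^4, p^3, p^2*q - p^2/8 + p*q^2/2}; counting standard monomials gives mu = 8. Corank 2; j^3 = p^3 is a perfect cube, so E-series; the 5-jet and mu = 8 give E_8.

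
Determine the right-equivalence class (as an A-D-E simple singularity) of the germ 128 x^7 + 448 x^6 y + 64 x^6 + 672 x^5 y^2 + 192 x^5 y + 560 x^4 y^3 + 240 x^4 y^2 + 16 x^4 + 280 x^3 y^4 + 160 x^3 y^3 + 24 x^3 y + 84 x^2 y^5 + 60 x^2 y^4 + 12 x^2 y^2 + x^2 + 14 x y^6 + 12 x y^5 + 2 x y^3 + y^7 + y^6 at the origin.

The Hessian of f at 0 is [[2, 0], [0, 0]] with rank 1, so corank 1. A Groebner basis of the Jacobian ideal J(f) in C{x,y} is {x*y + y^4, x*y^2 + x/6 + y^3/6, x^2}; counting standard monomials gives mu = 6. Corank 1: A-series; mu = 6 gives A_6.

A_6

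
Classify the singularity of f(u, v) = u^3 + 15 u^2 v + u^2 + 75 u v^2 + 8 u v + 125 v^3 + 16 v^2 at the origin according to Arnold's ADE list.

A_{2}

The Hessian of f at 0 has rank 1. Corank 1: A-series; mu = 2 gives A_2.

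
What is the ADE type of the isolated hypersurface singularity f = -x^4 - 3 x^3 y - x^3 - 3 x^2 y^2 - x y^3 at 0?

E_7

The Hessian of f at 0 has rank 0. Corank 2; j^3 = -x^3 is a perfect cube, so E-series; the 4-jet and mu = 7 give E_7.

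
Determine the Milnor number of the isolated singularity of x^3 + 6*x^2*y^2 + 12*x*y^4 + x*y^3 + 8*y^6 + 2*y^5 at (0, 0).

7

The Hessian of f at 0 is [[0, 0], [0, 0]] with rank 0, so corank 2. A Groebner basis of the Jacobian ideal J(f) in C{x,y} is {-x^2/4 + y^4 - y^3/12, x^3, x^2*y + x^2/12 + y^3/36, x^2/2 + x*y^2 + y^3/6}; counting standard monomials gives mu = 7. Corank 2; j^3 = x^3 is a perfect cube, so E-series; the 4-jet and mu = 7 give E_7.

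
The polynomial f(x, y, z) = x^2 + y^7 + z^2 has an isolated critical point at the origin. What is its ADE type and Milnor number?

Type A_{6}, Milnor number mu = 6.

The Hessian of f at 0 is [[2, 0, 0], [0, 0, 0], [0, 0, 2]] with rank 2, so corank 1. A Groebner basis of the Jacobian ideal J(f) in C{x,y,z} is {y^6, x, z}; counting standard monomials gives mu = 6. Corank 1: A-series; mu = 6 gives A_6.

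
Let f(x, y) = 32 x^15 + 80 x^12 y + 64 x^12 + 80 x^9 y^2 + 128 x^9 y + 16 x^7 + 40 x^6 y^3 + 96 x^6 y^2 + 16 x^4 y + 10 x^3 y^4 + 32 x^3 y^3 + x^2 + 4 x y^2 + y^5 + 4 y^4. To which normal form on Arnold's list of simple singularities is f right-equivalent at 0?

The Hessian of f at 0 has rank 1. Corank 1: A-series; mu = 4 gives A_4.

A_4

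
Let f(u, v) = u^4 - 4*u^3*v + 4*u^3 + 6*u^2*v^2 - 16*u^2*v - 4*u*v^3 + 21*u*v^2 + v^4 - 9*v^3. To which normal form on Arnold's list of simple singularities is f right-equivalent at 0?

D_5

The Hessian of f at 0 is [[0, 0], [0, 0]] with rank 0, so corank 2. A Groebner basis of the Jacobian ideal J(f) in C{u,v} is {u*v^2 - 6*u*v + 9*v^2, -4*u*v + v^3 + 6*v^2, u^2 - 5*u*v/2 + 3*v^2/2}; counting standard monomials gives mu = 5. Corank 2; j^3 = (u - v)*(2*u - 3*v)^2 has shape L^2 M (L != M), so D-series; mu = 5 gives D_5.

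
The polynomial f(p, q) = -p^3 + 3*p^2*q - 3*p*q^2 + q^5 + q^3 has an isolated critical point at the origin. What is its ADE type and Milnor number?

Type E_8, Milnor number mu = 8.

The Hessian of f at 0 is [[0, 0], [0, 0]] with rank 0, so corank 2. A Groebner basis of the Jacobian ideal J(f) in C{p,q} is {q^4, p^2 - 2*p*q + q^2}; counting standard monomials gives mu = 8. Corank 2; j^3 = -(p - q)^3 is a perfect cube, so E-series; the 5-jet and mu = 8 give E_8.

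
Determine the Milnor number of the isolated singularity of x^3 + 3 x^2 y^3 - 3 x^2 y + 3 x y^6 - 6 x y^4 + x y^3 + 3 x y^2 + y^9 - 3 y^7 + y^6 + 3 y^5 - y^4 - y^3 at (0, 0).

7

The Hessian of f at 0 has rank 0. Corank 2; j^3 = (x - y)^3 is a perfect cube, so E-series; the 4-jet and mu = 7 give E_7.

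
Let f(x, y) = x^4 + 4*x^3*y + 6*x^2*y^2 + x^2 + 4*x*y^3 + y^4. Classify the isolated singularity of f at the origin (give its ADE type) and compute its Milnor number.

Type A3, Milnor number mu = 3.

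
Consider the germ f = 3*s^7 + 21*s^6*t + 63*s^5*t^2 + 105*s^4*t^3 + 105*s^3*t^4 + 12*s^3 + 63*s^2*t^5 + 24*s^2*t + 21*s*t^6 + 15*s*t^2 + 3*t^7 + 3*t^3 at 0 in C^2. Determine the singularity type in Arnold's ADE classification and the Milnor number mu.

Type D_8, Milnor number mu = 8.

The Hessian of f at 0 has rank 0. Corank 2; j^3 = 3*(s + t)*(2*s + t)^2 has shape L^2 M (L != M), so D-series; mu = 8 gives D_8.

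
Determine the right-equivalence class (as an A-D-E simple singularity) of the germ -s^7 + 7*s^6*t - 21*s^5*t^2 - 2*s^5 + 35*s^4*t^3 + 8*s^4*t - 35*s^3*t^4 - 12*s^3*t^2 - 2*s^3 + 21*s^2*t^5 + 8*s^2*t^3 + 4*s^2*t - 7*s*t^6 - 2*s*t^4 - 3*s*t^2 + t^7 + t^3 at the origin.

The Hessian of f at 0 is [[0, 0], [0, 0]] with rank 0, so corank 2. A Groebner basis of the Jacobian ideal J(f) in C{s,t} is {t^3, s^2 - 3*t^2/2, s*t - 3*t^2/2}; counting standard monomials gives mu = 4. Corank 2; j^3 = -(s - t)*(2*s^2 - 2*s*t + t^2) splits into three distinct lines over C (the quadratic factor has nonzero discriminant), so D_4.

D_{4}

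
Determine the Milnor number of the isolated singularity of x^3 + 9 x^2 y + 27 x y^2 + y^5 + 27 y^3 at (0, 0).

The Hessian of f at 0 is [[0, 0], [0, 0]] with rank 0, so corank 2. A Groebner basis of the Jacobian ideal J(f) in C{x,y} is {y^4, x^2 + 6*x*y + 9*y^2}; counting standard monomials gives mu = 8. Corank 2; j^3 = (x + 3*y)^3 is a perfect cube, so E-series; the 5-jet and mu = 8 give E_8.

8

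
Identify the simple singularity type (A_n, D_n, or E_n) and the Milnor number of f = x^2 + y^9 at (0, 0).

Type A_{8}, Milnor number mu = 8.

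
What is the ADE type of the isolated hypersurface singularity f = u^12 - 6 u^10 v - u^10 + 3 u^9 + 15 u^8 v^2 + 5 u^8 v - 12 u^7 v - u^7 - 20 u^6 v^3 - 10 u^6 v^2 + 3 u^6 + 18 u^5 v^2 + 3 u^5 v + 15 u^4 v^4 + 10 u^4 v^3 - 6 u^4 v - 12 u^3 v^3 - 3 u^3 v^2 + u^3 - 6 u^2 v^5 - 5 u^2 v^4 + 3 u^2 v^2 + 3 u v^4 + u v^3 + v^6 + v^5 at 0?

E_{7}

The Hessian of f at 0 is [[0, 0], [0, 0]] with rank 0, so corank 2. A Groebner basis of the Jacobian ideal J(f) in C{u,v} is {-u^2 + v^4 - v^3/3, u^3, u^2*v + u^2/3 + v^3/9, u^2 + u*v^2 + v^3/3}; counting standard monomials gives mu = 7. Corank 2; j^3 = u^3 is a perfect cube, so E-series; the 4-jet and mu = 7 give E_7.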